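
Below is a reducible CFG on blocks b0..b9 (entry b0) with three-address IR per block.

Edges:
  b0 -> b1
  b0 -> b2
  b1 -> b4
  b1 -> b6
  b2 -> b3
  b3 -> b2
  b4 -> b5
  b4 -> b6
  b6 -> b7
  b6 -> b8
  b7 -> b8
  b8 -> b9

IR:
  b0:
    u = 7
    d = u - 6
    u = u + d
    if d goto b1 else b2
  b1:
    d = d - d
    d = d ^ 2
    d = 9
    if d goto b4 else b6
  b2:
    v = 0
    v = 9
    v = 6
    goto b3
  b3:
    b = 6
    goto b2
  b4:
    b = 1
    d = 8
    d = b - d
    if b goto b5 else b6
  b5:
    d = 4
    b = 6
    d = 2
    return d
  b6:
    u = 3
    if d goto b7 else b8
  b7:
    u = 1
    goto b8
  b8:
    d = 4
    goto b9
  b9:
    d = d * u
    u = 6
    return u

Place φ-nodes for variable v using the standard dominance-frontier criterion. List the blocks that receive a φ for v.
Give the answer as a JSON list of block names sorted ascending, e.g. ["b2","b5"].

Answer: ["b2"]

Derivation:
idom tree: b1←b0 b2←b0 b3←b2 b4←b1 b5←b4 b6←b1 b7←b6 b8←b6 b9←b8
Dom∩ at merges:
  b2: preds {b0,b3}: {b0} ∩ {b0,b2,b3} = {b0}; idom=b0
  b6: preds {b1,b4}: {b0,b1} ∩ {b0,b1,b4} = {b0,b1}; idom=b1
  b8: preds {b6,b7}: {b0,b1,b6} ∩ {b0,b1,b6,b7} = {b0,b1,b6}; idom=b6

DF walk-up:
  join b2 pred b0: · stop@b0
  join b2 pred b3: b3→b2 stop@b0
  join b6 pred b1: · stop@b1
  join b6 pred b4: b4 stop@b1
  join b8 pred b6: · stop@b6
  join b8 pred b7: b7 stop@b6
  b0: DF=∅
  b1: DF=∅
  b2: DF={b2}
  b3: DF={b2}
  b4: DF={b6}
  b5: DF=∅
  b6: DF=∅
  b7: DF={b8}
  b8: DF=∅
  b9: DF=∅

φ for v: defs {b2}
  DF⁺ = {b2}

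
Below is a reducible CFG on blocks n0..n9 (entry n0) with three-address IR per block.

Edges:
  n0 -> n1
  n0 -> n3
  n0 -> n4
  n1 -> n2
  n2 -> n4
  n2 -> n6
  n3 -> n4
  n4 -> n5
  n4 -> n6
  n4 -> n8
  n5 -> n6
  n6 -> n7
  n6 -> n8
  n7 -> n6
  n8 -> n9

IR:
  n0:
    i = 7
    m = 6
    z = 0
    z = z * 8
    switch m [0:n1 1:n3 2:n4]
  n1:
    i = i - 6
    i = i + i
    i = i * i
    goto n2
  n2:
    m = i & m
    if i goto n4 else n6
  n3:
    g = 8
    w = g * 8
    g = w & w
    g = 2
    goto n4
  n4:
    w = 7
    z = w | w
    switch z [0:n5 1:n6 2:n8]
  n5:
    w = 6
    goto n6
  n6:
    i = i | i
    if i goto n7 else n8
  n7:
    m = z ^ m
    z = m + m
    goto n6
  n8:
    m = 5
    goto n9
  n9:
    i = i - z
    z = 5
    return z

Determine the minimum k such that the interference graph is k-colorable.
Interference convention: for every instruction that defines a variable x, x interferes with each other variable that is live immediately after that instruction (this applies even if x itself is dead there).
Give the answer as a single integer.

def/use:
  n0 def {i,m,z} use ∅
  n1 def {i} use {i}
  n2 def {m} use {i,m}
  n3 def {g,w} use ∅
  n4 def {w,z} use ∅
  n5 def {w} use ∅
  n6 def {i} use {i}
  n7 def {m,z} use {m,z}
  n8 def {m} use ∅
  n9 def {i,z} use {i,z}

Liveness:
  n0 li=∅ lo={i,m,z}
  n1 li={i,m,z} lo={i,m,z}
  n2 li={i,m,z} lo={i,m,z}
  n3 li={i,m} lo={i,m}
  n4 li={i,m} lo={i,m,z}
  n5 li={i,m,z} lo={i,m,z}
  n6 li={i,m,z} lo={i,m,z}
  n7 li={i,m,z} lo={i,m,z}
  n8 li={i,z} lo={i,z}
  n9 li={i,z} lo=∅

Interfere edges:
  g: {i,m}
  i: {g,m,w,z}
  m: {g,i,w,z}
  w: {i,m,z}
  z: {i,m,w}

Colouring:
  clique {i,m,w,z} ⇒ need ≥ 4
  assign g→R2 i→R0 m→R1 w→R2 z→R3 — no edge inside a register ⇒ χ ≤ 4
  χ = 4

Answer: 4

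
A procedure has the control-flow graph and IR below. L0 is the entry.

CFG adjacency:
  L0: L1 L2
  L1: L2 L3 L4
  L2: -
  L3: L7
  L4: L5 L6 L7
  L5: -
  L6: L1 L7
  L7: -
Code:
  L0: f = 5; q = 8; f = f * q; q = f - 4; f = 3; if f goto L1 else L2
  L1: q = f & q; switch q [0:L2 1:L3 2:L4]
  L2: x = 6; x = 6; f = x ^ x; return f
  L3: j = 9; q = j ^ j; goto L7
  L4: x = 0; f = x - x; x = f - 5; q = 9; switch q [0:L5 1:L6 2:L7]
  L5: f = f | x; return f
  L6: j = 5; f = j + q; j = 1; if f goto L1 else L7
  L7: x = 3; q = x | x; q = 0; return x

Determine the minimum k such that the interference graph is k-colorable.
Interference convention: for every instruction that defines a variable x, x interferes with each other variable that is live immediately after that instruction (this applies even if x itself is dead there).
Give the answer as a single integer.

Answer: 3

Working:
def/use:
  L0 def {f,q} use ∅
  L1 def {q} use {f,q}
  L2 def {f,x} use ∅
  L3 def {j,q} use ∅
  L4 def {f,q,x} use ∅
  L5 def {f} use {f,x}
  L6 def {f,j} use {q}
  L7 def {q,x} use ∅

Backward fixpoint:
  live L0: ∅→{f,q}
  live L1: {f,q}→∅
  live L2: ∅→∅
  live L3: ∅→∅
  live L4: ∅→{f,q,x}
  live L5: {f,x}→∅
  live L6: {q}→{f,q}
  live L7: ∅→∅

Interference:
  f: {j,q,x}
  j: {f,q}
  q: {f,j,x}
  x: {f,q}

Colouring:
  {f,j,q} pairwise interfere (3-clique) ⇒ χ ≥ 3
  3-colouring: R0={f}  R1={q}  R2={j,x}
  χ = 3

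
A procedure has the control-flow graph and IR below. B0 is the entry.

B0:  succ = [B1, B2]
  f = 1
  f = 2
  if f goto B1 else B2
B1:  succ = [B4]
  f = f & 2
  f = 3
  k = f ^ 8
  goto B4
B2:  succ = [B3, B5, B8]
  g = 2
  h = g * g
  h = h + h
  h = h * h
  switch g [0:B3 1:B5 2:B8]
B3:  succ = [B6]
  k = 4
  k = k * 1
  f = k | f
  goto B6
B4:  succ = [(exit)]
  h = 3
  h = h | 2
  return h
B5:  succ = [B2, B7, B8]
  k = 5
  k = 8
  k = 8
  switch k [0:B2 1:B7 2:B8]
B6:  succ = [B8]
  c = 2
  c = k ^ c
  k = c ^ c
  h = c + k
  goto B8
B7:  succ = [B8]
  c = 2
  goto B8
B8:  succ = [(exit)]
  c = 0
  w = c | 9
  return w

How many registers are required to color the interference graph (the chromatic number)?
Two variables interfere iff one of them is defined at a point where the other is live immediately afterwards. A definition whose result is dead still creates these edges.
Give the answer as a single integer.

def/use:
  B0: def={f} ue=∅
  B1: def={f,k} ue={f}
  B2: def={g,h} ue=∅
  B3: def={f,k} ue={f}
  B4: def={h} ue=∅
  B5: def={k} ue=∅
  B6: def={c,h,k} ue={k}
  B7: def={c} ue=∅
  B8: def={c,w} ue=∅

Liveness:
  B0 li=∅ lo={f}
  B1 li={f} lo=∅
  B2 li={f} lo={f}
  B3 li={f} lo={k}
  B4 li=∅ lo=∅
  B5 li={f} lo={f}
  B6 li={k} lo=∅
  B7 li=∅ lo=∅
  B8 li=∅ lo=∅

Conflict graph:
  c↔{k}
  f↔{g,h,k}
  g↔{f,h}
  h↔{f,g}
  k↔{c,f}
  w↔∅

Chromatic number:
  {f,g,h} pairwise interfere (3-clique) ⇒ χ ≥ 3
  3-colouring: c0={c,f,w}  c1={g,k}  c2={h}
  χ = 3

Answer: 3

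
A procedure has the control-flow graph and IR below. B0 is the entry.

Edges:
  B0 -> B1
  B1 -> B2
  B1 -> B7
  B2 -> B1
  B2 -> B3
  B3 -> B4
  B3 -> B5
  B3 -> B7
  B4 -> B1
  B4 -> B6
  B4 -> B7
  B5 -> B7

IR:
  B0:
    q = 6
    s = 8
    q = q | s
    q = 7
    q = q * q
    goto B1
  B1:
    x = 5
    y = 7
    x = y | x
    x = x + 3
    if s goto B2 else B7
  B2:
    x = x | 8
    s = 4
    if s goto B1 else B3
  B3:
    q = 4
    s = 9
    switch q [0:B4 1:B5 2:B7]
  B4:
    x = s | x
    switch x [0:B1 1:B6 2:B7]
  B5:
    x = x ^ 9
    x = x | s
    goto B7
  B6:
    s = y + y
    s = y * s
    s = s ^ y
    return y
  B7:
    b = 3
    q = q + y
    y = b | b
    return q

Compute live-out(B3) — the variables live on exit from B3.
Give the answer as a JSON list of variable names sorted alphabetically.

def/use:
  B0 def {q,s} use ∅
  B1 def {x,y} use {s}
  B2 def {s,x} use {x}
  B3 def {q,s} use ∅
  B4 def {x} use {s,x}
  B5 def {x} use {s,x}
  B6 def {s} use {y}
  B7 def {b,q,y} use {q,y}

Backward fixpoint:
  live B0: ∅→{q,s}
  live B1: {q,s}→{q,x,y}
  live B2: {q,x,y}→{q,s,x,y}
  live B3: {x,y}→{q,s,x,y}
  live B4: {q,s,x,y}→{q,s,y}
  live B5: {q,s,x,y}→{q,y}
  live B6: {y}→∅
  live B7: {q,y}→∅

live-out(B3) = ["q", "s", "x", "y"]

Answer: ["q", "s", "x", "y"]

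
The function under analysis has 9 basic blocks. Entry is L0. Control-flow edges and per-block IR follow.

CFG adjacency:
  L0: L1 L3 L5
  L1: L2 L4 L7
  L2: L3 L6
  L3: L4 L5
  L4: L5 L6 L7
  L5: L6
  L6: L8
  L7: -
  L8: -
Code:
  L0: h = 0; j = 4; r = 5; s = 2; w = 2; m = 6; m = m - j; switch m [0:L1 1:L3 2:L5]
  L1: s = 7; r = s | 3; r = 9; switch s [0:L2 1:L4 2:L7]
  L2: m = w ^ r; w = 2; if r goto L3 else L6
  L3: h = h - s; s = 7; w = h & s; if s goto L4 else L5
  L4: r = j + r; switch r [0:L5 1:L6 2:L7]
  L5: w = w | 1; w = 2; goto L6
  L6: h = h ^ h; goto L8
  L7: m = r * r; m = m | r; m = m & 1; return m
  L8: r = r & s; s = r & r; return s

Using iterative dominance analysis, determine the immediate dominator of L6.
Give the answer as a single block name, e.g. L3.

idom tree: L1←L0 L2←L1 L3←L0 L4←L0 L5←L0 L6←L0 L7←L0 L8←L6
Dom at joins:
  L3: preds {L0,L2}: {L0} ∩ {L0,L1,L2} = {L0}; idom=L0
  L4: preds {L1,L3}: {L0,L1} ∩ {L0,L3} = {L0}; idom=L0
  L5: preds {L0,L3,L4}: {L0} ∩ {L0,L3} ∩ {L0,L4} = {L0}; idom=L0
  L6: preds {L2,L4,L5}: {L0,L1,L2} ∩ {L0,L4} ∩ {L0,L5} = {L0}; idom=L0
  L7: preds {L1,L4}: {L0,L1} ∩ {L0,L4} = {L0}; idom=L0

idom(L6) = L0

Answer: L0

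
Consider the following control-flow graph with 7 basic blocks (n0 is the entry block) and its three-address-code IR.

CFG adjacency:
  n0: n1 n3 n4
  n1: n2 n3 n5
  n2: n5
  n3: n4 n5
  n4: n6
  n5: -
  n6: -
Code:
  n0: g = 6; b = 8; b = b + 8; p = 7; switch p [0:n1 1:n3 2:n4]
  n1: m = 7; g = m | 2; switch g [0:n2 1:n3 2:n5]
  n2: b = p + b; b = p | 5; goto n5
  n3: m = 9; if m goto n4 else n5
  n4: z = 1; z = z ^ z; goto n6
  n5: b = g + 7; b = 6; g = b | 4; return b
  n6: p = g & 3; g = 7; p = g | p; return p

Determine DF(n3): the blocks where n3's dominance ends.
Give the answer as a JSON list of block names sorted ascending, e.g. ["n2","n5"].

Answer: ["n4", "n5"]

Working:
idom tree: n1←n0 n2←n1 n3←n0 n4←n0 n5←n0 n6←n4
Dom at joins:
  n3: preds {n0,n1}: {n0} ∩ {n0,n1} = {n0}; idom=n0
  n4: preds {n0,n3}: {n0} ∩ {n0,n3} = {n0}; idom=n0
  n5: preds {n1,n2,n3}: {n0,n1} ∩ {n0,n1,n2} ∩ {n0,n3} = {n0}; idom=n0

DF derivation:
  join n3 pred n0: · stop@n0
  join n3 pred n1: n1 stop@n0
  join n4 pred n0: · stop@n0
  join n4 pred n3: n3 stop@n0
  join n5 pred n1: n1 stop@n0
  join n5 pred n2: n2→n1 stop@n0
  join n5 pred n3: n3 stop@n0
  n0: DF=∅
  n1: DF={n3,n5}
  n2: DF={n5}
  n3: DF={n4,n5}
  n4: DF=∅
  n5: DF=∅
  n6: DF=∅

DF(n3) = ["n4", "n5"]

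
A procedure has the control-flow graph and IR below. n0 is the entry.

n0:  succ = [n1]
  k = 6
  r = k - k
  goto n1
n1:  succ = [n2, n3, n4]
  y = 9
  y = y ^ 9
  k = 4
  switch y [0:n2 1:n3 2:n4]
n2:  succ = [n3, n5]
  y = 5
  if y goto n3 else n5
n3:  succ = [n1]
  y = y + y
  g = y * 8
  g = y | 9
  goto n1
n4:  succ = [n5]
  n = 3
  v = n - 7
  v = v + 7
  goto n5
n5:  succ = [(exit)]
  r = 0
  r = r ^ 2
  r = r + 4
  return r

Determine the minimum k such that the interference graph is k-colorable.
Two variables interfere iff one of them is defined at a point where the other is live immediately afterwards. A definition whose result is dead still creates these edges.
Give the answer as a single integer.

Per-block:
  n0: def={k,r} ue=∅
  n1: def={k,y} ue=∅
  n2: def={y} ue=∅
  n3: def={g,y} ue={y}
  n4: def={n,v} ue=∅
  n5: def={r} ue=∅

Backward fixpoint:
  n0 li=∅ lo=∅
  n1 li=∅ lo={y}
  n2 li=∅ lo={y}
  n3 li={y} lo=∅
  n4 li=∅ lo=∅
  n5 li=∅ lo=∅

Interference:
  g: {y}
  k: {y}
  n: ∅
  r: ∅
  v: ∅
  y: {g,k}

Registers:
  clique {g,y} ⇒ need ≥ 2
  assign g→R1 k→R1 n→R0 r→R0 v→R0 y→R0 — no edge inside a register ⇒ χ ≤ 2
  χ = 2

Answer: 2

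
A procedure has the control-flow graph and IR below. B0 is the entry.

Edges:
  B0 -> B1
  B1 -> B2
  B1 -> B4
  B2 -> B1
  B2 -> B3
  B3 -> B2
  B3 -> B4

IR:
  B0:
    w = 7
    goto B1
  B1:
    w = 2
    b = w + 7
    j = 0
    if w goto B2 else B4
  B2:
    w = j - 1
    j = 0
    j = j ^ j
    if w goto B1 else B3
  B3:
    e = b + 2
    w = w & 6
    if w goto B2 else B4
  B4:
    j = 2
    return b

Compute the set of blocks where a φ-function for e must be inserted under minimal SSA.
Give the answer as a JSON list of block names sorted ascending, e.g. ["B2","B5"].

Answer: ["B1", "B2", "B4"]

Derivation:
idom tree: B1←B0 B2←B1 B3←B2 B4←B1
Dom∩ at merges:
  B1: preds {B0,B2}: {B0} ∩ {B0,B1,B2} = {B0}; idom=B0
  B2: preds {B1,B3}: {B0,B1} ∩ {B0,B1,B2,B3} = {B0,B1}; idom=B1
  B4: preds {B1,B3}: {B0,B1} ∩ {B0,B1,B2,B3} = {B0,B1}; idom=B1

DF walk-up:
  join B1 pred B0: · stop@B0
  join B1 pred B2: B2→B1 stop@B0
  join B2 pred B1: · stop@B1
  join B2 pred B3: B3→B2 stop@B1
  join B4 pred B1: · stop@B1
  join B4 pred B3: B3→B2 stop@B1
  B0: DF=∅
  B1: DF={B1}
  B2: DF={B1,B2,B4}
  B3: DF={B2,B4}
  B4: DF=∅

φ for e: defs {B3}
  DF⁺ = {B1,B2,B4}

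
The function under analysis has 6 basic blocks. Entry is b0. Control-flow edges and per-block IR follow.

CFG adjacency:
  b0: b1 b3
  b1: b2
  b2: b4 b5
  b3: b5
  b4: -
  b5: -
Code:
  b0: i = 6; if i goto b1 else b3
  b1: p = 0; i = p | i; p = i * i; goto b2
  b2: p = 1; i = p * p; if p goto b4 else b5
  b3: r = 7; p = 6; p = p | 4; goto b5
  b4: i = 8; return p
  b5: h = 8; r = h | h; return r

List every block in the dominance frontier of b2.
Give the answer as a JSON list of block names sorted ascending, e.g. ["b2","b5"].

idom tree: b1←b0 b2←b1 b3←b0 b4←b2 b5←b0
Join-block Dom:
  b5: preds {b2,b3}: {b0,b1,b2} ∩ {b0,b3} = {b0}; idom=b0

Frontier:
  join b5 pred b2: b2→b1 stop@b0
  join b5 pred b3: b3 stop@b0
  b0: DF=∅
  b1: DF={b5}
  b2: DF={b5}
  b3: DF={b5}
  b4: DF=∅
  b5: DF=∅

DF(b2) = ["b5"]

Answer: ["b5"]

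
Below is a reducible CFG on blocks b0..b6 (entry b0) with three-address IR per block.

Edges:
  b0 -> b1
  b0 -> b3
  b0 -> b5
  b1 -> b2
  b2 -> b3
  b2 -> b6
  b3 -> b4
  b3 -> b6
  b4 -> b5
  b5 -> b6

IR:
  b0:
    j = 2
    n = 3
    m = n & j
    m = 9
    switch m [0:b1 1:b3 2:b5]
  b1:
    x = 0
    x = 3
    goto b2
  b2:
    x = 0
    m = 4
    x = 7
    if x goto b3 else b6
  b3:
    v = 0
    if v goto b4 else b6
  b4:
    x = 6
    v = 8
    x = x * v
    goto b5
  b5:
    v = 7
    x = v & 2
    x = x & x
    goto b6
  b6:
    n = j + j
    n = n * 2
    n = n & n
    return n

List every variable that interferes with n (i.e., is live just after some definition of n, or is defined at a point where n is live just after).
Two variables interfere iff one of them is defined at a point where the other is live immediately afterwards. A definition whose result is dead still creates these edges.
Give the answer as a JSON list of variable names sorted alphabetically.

Block summaries:
  b0 def {j,m,n} use ∅
  b1 def {x} use ∅
  b2 def {m,x} use ∅
  b3 def {v} use ∅
  b4 def {v,x} use ∅
  b5 def {v,x} use ∅
  b6 def {n} use {j}

Liveness:
  live b0: ∅→{j}
  live b1: {j}→{j}
  live b2: {j}→{j}
  live b3: {j}→{j}
  live b4: {j}→{j}
  live b5: {j}→{j}
  live b6: {j}→∅

Interfere edges:
  j↔{m,n,v,x}
  m↔{j}
  n↔{j}
  v↔{j,x}
  x↔{j,v}

N(n) = ["j"]

Answer: ["j"]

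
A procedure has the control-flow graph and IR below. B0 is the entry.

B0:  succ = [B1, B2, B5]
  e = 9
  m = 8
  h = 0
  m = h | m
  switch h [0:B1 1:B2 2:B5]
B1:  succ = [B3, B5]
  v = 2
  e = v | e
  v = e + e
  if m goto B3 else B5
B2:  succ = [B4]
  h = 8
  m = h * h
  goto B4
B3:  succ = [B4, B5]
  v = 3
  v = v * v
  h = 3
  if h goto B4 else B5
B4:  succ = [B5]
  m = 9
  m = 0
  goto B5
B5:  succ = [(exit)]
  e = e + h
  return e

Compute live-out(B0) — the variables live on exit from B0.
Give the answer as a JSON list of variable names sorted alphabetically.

Answer: ["e", "h", "m"]

Derivation:
def/use:
  B0 def {e,h,m} use ∅
  B1 def {e,v} use {e,m}
  B2 def {h,m} use ∅
  B3 def {h,v} use ∅
  B4 def {m} use ∅
  B5 def {e} use {e,h}

Live sets:
  live B0: ∅→{e,h,m}
  live B1: {e,h,m}→{e,h}
  live B2: {e}→{e,h}
  live B3: {e}→{e,h}
  live B4: {e,h}→{e,h}
  live B5: {e,h}→∅

live-out(B0) = ["e", "h", "m"]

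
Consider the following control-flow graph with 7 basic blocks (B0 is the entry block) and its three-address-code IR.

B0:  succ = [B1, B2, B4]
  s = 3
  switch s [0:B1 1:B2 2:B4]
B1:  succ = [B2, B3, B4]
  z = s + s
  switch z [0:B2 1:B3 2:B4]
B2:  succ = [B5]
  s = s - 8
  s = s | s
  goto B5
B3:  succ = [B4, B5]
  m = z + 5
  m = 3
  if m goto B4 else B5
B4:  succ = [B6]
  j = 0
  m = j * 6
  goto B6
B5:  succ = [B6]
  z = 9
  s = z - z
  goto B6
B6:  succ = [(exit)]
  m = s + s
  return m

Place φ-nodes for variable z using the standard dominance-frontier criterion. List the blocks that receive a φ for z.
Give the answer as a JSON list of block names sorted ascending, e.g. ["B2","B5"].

Answer: ["B2", "B4", "B5", "B6"]

Analysis:
idom tree: B1←B0 B2←B0 B3←B1 B4←B0 B5←B0 B6←B0
Dom at joins:
  B2: preds {B0,B1}: {B0} ∩ {B0,B1} = {B0}; idom=B0
  B4: preds {B0,B1,B3}: {B0} ∩ {B0,B1} ∩ {B0,B1,B3} = {B0}; idom=B0
  B5: preds {B2,B3}: {B0,B2} ∩ {B0,B1,B3} = {B0}; idom=B0
  B6: preds {B4,B5}: {B0,B4} ∩ {B0,B5} = {B0}; idom=B0

Frontier:
  join B2 pred B0: · stop@B0
  join B2 pred B1: B1 stop@B0
  join B4 pred B0: · stop@B0
  join B4 pred B1: B1 stop@B0
  join B4 pred B3: B3→B1 stop@B0
  join B5 pred B2: B2 stop@B0
  join B5 pred B3: B3→B1 stop@B0
  join B6 pred B4: B4 stop@B0
  join B6 pred B5: B5 stop@B0
  B0 → ∅
  B1 → {B2,B4,B5}
  B2 → {B5}
  B3 → {B4,B5}
  B4 → {B6}
  B5 → {B6}
  B6 → ∅

φ for z: defs {B1,B5}
  DF⁺ = {B2,B4,B5,B6}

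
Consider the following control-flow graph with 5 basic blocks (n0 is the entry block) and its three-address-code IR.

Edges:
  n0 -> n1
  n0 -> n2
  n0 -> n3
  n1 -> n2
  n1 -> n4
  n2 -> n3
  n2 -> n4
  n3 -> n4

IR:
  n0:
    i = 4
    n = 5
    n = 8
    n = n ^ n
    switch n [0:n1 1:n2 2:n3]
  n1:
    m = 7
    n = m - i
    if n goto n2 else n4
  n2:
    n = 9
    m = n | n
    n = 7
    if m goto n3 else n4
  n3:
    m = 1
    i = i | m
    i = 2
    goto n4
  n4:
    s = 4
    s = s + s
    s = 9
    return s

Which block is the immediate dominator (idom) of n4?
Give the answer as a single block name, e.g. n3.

idom tree: n1←n0 n2←n0 n3←n0 n4←n0
Dom∩ at merges:
  n2: preds {n0,n1}: {n0} ∩ {n0,n1} = {n0}; idom=n0
  n3: preds {n0,n2}: {n0} ∩ {n0,n2} = {n0}; idom=n0
  n4: preds {n1,n2,n3}: {n0,n1} ∩ {n0,n2} ∩ {n0,n3} = {n0}; idom=n0

idom(n4) = n0

Answer: n0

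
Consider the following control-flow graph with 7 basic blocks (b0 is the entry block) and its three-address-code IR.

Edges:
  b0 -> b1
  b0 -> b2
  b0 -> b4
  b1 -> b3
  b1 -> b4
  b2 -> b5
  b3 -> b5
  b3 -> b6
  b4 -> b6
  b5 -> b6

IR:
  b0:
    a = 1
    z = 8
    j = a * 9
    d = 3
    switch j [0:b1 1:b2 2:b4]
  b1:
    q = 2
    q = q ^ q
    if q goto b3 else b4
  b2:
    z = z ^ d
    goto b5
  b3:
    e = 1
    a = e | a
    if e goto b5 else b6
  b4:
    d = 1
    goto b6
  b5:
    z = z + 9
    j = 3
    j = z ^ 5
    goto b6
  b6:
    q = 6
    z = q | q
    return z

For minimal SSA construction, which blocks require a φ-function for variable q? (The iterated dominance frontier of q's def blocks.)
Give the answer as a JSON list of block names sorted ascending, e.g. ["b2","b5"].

Answer: ["b4", "b5", "b6"]

Derivation:
idom tree: b1←b0 b2←b0 b3←b1 b4←b0 b5←b0 b6←b0
Dom∩ at merges:
  b4: preds {b0,b1}: {b0} ∩ {b0,b1} = {b0}; idom=b0
  b5: preds {b2,b3}: {b0,b2} ∩ {b0,b1,b3} = {b0}; idom=b0
  b6: preds {b3,b4,b5}: {b0,b1,b3} ∩ {b0,b4} ∩ {b0,b5} = {b0}; idom=b0

DF walk-up:
  b4←b0: walk · to b0
  b4←b1: walk b1 to b0
  b5←b2: walk b2 to b0
  b5←b3: walk b3→b1 to b0
  b6←b3: walk b3→b1 to b0
  b6←b4: walk b4 to b0
  b6←b5: walk b5 to b0
  DF(b0)=∅
  DF(b1)={b4,b5,b6}
  DF(b2)={b5}
  DF(b3)={b5,b6}
  DF(b4)={b6}
  DF(b5)={b6}
  DF(b6)=∅

φ for q: defs {b1,b6}
  DF⁺ = {b4,b5,b6}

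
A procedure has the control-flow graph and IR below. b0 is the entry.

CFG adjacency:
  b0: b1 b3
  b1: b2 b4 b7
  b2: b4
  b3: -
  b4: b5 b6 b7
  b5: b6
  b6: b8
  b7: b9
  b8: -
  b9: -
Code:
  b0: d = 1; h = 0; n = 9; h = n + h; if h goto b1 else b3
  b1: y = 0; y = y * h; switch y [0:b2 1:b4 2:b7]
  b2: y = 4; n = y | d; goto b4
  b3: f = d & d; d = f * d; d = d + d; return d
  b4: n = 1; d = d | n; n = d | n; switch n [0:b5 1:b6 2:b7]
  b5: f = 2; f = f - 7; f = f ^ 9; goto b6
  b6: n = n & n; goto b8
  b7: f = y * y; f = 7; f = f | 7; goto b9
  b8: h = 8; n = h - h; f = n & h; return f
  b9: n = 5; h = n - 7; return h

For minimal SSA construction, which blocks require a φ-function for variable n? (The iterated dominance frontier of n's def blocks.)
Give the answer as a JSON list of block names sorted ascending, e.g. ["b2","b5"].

idom tree: b1←b0 b2←b1 b3←b0 b4←b1 b5←b4 b6←b4 b7←b1 b8←b6 b9←b7
Dom∩ at merges:
  b4: preds {b1,b2}: {b0,b1} ∩ {b0,b1,b2} = {b0,b1}; idom=b1
  b6: preds {b4,b5}: {b0,b1,b4} ∩ {b0,b1,b4,b5} = {b0,b1,b4}; idom=b4
  b7: preds {b1,b4}: {b0,b1} ∩ {b0,b1,b4} = {b0,b1}; idom=b1

Frontier:
  join b4 pred b1: · stop@b1
  join b4 pred b2: b2 stop@b1
  join b6 pred b4: · stop@b4
  join b6 pred b5: b5 stop@b4
  join b7 pred b1: · stop@b1
  join b7 pred b4: b4 stop@b1
  DF(b0)=∅
  DF(b1)=∅
  DF(b2)={b4}
  DF(b3)=∅
  DF(b4)={b7}
  DF(b5)={b6}
  DF(b6)=∅
  DF(b7)=∅
  DF(b8)=∅
  DF(b9)=∅

φ for n: defs {b0,b2,b4,b6,b8,b9}
  DF⁺ = {b4,b7}

Answer: ["b4", "b7"]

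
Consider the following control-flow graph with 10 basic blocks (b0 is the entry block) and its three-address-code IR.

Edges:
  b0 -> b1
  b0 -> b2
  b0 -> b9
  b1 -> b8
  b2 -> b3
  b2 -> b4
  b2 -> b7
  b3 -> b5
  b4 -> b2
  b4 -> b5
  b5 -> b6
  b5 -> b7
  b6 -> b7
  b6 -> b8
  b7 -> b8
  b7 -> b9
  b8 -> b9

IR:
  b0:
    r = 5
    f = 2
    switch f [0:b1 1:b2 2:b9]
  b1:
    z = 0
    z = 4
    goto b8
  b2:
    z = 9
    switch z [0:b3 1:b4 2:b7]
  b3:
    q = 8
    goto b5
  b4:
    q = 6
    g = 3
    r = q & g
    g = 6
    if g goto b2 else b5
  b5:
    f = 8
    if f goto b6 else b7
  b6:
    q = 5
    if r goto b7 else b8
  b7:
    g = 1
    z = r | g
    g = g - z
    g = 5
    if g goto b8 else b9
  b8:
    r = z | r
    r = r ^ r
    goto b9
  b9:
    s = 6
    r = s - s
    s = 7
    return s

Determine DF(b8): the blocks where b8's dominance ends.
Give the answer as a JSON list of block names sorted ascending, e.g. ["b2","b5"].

Answer: ["b9"]

Derivation:
idom tree: b1←b0 b2←b0 b3←b2 b4←b2 b5←b2 b6←b5 b7←b2 b8←b0 b9←b0
Dom at joins:
  b2: preds {b0,b4}: {b0} ∩ {b0,b2,b4} = {b0}; idom=b0
  b5: preds {b3,b4}: {b0,b2,b3} ∩ {b0,b2,b4} = {b0,b2}; idom=b2
  b7: preds {b2,b5,b6}: {b0,b2} ∩ {b0,b2,b5} ∩ {b0,b2,b5,b6} = {b0,b2}; idom=b2
  b8: preds {b1,b6,b7}: {b0,b1} ∩ {b0,b2,b5,b6} ∩ {b0,b2,b7} = {b0}; idom=b0
  b9: preds {b0,b7,b8}: {b0} ∩ {b0,b2,b7} ∩ {b0,b8} = {b0}; idom=b0

DF derivation:
  join b2 pred b0: · stop@b0
  join b2 pred b4: b4→b2 stop@b0
  join b5 pred b3: b3 stop@b2
  join b5 pred b4: b4 stop@b2
  join b7 pred b2: · stop@b2
  join b7 pred b5: b5 stop@b2
  join b7 pred b6: b6→b5 stop@b2
  join b8 pred b1: b1 stop@b0
  join b8 pred b6: b6→b5→b2 stop@b0
  join b8 pred b7: b7→b2 stop@b0
  join b9 pred b0: · stop@b0
  join b9 pred b7: b7→b2 stop@b0
  join b9 pred b8: b8 stop@b0
  DF(b0)=∅
  DF(b1)={b8}
  DF(b2)={b2,b8,b9}
  DF(b3)={b5}
  DF(b4)={b2,b5}
  DF(b5)={b7,b8}
  DF(b6)={b7,b8}
  DF(b7)={b8,b9}
  DF(b8)={b9}
  DF(b9)=∅

DF(b8) = ["b9"]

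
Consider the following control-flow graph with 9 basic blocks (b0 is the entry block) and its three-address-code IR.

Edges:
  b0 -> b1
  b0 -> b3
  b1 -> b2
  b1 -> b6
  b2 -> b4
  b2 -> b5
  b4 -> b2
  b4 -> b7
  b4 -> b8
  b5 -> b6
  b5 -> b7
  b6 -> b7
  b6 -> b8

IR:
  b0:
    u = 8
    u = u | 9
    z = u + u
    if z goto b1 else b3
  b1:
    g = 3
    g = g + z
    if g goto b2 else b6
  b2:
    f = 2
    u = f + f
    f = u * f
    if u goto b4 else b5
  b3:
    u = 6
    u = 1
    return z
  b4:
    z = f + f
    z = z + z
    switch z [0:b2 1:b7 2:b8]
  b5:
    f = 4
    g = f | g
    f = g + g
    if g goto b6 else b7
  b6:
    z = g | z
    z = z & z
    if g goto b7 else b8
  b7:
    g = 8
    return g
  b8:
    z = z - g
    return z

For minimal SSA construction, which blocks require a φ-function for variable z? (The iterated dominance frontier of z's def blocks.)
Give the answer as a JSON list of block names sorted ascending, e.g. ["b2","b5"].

Answer: ["b2", "b6", "b7", "b8"]

Derivation:
idom tree: b1←b0 b2←b1 b3←b0 b4←b2 b5←b2 b6←b1 b7←b1 b8←b1
Join-block Dom:
  b2: preds {b1,b4}: {b0,b1} ∩ {b0,b1,b2,b4} = {b0,b1}; idom=b1
  b6: preds {b1,b5}: {b0,b1} ∩ {b0,b1,b2,b5} = {b0,b1}; idom=b1
  b7: preds {b4,b5,b6}: {b0,b1,b2,b4} ∩ {b0,b1,b2,b5} ∩ {b0,b1,b6} = {b0,b1}; idom=b1
  b8: preds {b4,b6}: {b0,b1,b2,b4} ∩ {b0,b1,b6} = {b0,b1}; idom=b1

Frontier:
  b2←b1: walk · to b1
  b2←b4: walk b4→b2 to b1
  b6←b1: walk · to b1
  b6←b5: walk b5→b2 to b1
  b7←b4: walk b4→b2 to b1
  b7←b5: walk b5→b2 to b1
  b7←b6: walk b6 to b1
  b8←b4: walk b4→b2 to b1
  b8←b6: walk b6 to b1
  DF(b0)=∅
  DF(b1)=∅
  DF(b2)={b2,b6,b7,b8}
  DF(b3)=∅
  DF(b4)={b2,b7,b8}
  DF(b5)={b6,b7}
  DF(b6)={b7,b8}
  DF(b7)=∅
  DF(b8)=∅

φ for z: defs {b0,b4,b6,b8}
  DF⁺ = {b2,b6,b7,b8}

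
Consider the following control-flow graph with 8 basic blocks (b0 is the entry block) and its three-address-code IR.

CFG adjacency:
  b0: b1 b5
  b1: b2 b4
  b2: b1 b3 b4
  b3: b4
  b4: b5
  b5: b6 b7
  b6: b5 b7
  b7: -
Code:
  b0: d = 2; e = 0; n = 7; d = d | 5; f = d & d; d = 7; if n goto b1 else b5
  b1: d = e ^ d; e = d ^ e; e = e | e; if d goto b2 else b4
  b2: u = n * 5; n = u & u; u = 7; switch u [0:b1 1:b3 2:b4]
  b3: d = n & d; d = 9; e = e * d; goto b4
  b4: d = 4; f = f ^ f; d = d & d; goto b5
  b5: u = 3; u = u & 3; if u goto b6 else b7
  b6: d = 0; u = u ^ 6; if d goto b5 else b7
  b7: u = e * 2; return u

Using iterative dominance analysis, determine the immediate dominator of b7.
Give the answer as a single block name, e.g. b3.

Answer: b5

Working:
idom tree: b1←b0 b2←b1 b3←b2 b4←b1 b5←b0 b6←b5 b7←b5
Join-block Dom:
  b1: preds {b0,b2}: {b0} ∩ {b0,b1,b2} = {b0}; idom=b0
  b4: preds {b1,b2,b3}: {b0,b1} ∩ {b0,b1,b2} ∩ {b0,b1,b2,b3} = {b0,b1}; idom=b1
  b5: preds {b0,b4,b6}: {b0} ∩ {b0,b1,b4} ∩ {b0,b5,b6} = {b0}; idom=b0
  b7: preds {b5,b6}: {b0,b5} ∩ {b0,b5,b6} = {b0,b5}; idom=b5

idom(b7) = b5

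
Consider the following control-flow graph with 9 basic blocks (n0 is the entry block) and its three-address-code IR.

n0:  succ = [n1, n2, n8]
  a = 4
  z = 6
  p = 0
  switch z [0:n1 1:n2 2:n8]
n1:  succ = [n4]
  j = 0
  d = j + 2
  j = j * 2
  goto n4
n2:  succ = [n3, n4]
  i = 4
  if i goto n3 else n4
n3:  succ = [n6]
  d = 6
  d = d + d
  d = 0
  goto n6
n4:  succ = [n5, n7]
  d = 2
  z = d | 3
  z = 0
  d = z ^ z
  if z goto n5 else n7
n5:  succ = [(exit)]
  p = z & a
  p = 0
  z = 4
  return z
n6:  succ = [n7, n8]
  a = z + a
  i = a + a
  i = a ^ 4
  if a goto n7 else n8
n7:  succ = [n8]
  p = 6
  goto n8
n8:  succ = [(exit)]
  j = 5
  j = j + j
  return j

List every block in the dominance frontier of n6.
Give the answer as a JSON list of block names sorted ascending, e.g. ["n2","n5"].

Answer: ["n7", "n8"]

Working:
idom tree: n1←n0 n2←n0 n3←n2 n4←n0 n5←n4 n6←n3 n7←n0 n8←n0
Join-block Dom:
  n4: preds {n1,n2}: {n0,n1} ∩ {n0,n2} = {n0}; idom=n0
  n7: preds {n4,n6}: {n0,n4} ∩ {n0,n2,n3,n6} = {n0}; idom=n0
  n8: preds {n0,n6,n7}: {n0} ∩ {n0,n2,n3,n6} ∩ {n0,n7} = {n0}; idom=n0

DF derivation:
  join n4 pred n1: n1 stop@n0
  join n4 pred n2: n2 stop@n0
  join n7 pred n4: n4 stop@n0
  join n7 pred n6: n6→n3→n2 stop@n0
  join n8 pred n0: · stop@n0
  join n8 pred n6: n6→n3→n2 stop@n0
  join n8 pred n7: n7 stop@n0
  n0: DF=∅
  n1: DF={n4}
  n2: DF={n4,n7,n8}
  n3: DF={n7,n8}
  n4: DF={n7}
  n5: DF=∅
  n6: DF={n7,n8}
  n7: DF={n8}
  n8: DF=∅

DF(n6) = ["n7", "n8"]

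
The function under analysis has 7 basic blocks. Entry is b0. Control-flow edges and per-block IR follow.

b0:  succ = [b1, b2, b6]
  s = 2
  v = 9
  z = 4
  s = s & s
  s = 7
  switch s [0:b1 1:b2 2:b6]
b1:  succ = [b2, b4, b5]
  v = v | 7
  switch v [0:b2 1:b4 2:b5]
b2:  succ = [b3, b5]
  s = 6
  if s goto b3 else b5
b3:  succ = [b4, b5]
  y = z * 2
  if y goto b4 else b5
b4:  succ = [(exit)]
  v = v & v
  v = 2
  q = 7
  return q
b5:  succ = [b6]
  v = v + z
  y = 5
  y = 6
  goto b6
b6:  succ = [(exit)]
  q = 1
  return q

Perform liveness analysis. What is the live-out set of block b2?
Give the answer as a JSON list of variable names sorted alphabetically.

Answer: ["v", "z"]

Working:
Block summaries:
  b0: def={s,v,z} ue=∅
  b1: def={v} ue={v}
  b2: def={s} ue=∅
  b3: def={y} ue={z}
  b4: def={q,v} ue={v}
  b5: def={v,y} ue={v,z}
  b6: def={q} ue=∅

Backward fixpoint:
  b0 li=∅ lo={v,z}
  b1 li={v,z} lo={v,z}
  b2 li={v,z} lo={v,z}
  b3 li={v,z} lo={v,z}
  b4 li={v} lo=∅
  b5 li={v,z} lo=∅
  b6 li=∅ lo=∅

live-out(b2) = ["v", "z"]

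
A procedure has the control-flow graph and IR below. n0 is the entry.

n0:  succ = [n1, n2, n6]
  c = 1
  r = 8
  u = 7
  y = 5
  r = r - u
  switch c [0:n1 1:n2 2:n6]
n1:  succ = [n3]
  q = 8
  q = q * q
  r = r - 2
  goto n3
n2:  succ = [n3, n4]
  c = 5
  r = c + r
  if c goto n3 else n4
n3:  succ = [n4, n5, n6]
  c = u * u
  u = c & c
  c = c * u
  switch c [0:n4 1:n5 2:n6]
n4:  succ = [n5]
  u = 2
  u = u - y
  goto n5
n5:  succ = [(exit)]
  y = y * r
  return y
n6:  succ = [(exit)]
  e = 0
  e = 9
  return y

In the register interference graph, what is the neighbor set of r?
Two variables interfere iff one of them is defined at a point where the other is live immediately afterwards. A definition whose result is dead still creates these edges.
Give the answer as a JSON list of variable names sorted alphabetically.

Block summaries:
  n0: {c,r,u,y} / ∅
  n1: {q,r} / {r}
  n2: {c,r} / {r}
  n3: {c,u} / {u}
  n4: {u} / {y}
  n5: {y} / {r,y}
  n6: {e} / {y}

Liveness:
  n0 li=∅ lo={r,u,y}
  n1 li={r,u,y} lo={r,u,y}
  n2 li={r,u,y} lo={r,u,y}
  n3 li={r,u,y} lo={r,y}
  n4 li={r,y} lo={r,y}
  n5 li={r,y} lo=∅
  n6 li={y} lo=∅

Interfere edges:
  c: {r,u,y}
  e: {y}
  q: {r,u,y}
  r: {c,q,u,y}
  u: {c,q,r,y}
  y: {c,e,q,r,u}

N(r) = ["c", "q", "u", "y"]

Answer: ["c", "q", "u", "y"]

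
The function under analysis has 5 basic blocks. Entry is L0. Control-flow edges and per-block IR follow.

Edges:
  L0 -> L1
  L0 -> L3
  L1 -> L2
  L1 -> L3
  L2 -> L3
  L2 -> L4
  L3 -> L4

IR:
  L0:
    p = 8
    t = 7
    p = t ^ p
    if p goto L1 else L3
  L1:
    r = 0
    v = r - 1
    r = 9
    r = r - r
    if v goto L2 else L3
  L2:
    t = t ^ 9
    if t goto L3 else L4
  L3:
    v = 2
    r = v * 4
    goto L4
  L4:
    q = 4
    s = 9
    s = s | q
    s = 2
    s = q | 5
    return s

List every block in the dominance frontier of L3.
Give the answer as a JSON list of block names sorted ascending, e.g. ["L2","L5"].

idom tree: L1←L0 L2←L1 L3←L0 L4←L0
Dom∩ at merges:
  L3: preds {L0,L1,L2}: {L0} ∩ {L0,L1} ∩ {L0,L1,L2} = {L0}; idom=L0
  L4: preds {L2,L3}: {L0,L1,L2} ∩ {L0,L3} = {L0}; idom=L0

DF walk-up:
  join L3 pred L0: · stop@L0
  join L3 pred L1: L1 stop@L0
  join L3 pred L2: L2→L1 stop@L0
  join L4 pred L2: L2→L1 stop@L0
  join L4 pred L3: L3 stop@L0
  L0: DF=∅
  L1: DF={L3,L4}
  L2: DF={L3,L4}
  L3: DF={L4}
  L4: DF=∅

DF(L3) = ["L4"]

Answer: ["L4"]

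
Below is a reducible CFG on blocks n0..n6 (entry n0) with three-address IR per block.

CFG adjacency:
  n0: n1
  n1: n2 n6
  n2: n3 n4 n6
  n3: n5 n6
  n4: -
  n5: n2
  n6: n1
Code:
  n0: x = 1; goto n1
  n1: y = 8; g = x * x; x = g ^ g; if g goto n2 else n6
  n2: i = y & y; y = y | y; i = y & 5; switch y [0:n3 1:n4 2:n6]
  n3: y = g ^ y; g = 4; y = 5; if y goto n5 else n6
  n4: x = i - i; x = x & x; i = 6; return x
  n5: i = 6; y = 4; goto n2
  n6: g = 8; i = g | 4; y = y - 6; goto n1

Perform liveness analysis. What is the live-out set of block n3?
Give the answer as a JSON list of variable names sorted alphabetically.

Answer: ["g", "x", "y"]

Derivation:
Block summaries:
  n0 def {x} use ∅
  n1 def {g,x,y} use {x}
  n2 def {i,y} use {y}
  n3 def {g,y} use {g,y}
  n4 def {i,x} use {i}
  n5 def {i,y} use ∅
  n6 def {g,i,y} use {y}

Liveness:
  live n0: ∅→{x}
  live n1: {x}→{g,x,y}
  live n2: {g,x,y}→{g,i,x,y}
  live n3: {g,x,y}→{g,x,y}
  live n4: {i}→∅
  live n5: {g,x}→{g,x,y}
  live n6: {x,y}→{x}

live-out(n3) = ["g", "x", "y"]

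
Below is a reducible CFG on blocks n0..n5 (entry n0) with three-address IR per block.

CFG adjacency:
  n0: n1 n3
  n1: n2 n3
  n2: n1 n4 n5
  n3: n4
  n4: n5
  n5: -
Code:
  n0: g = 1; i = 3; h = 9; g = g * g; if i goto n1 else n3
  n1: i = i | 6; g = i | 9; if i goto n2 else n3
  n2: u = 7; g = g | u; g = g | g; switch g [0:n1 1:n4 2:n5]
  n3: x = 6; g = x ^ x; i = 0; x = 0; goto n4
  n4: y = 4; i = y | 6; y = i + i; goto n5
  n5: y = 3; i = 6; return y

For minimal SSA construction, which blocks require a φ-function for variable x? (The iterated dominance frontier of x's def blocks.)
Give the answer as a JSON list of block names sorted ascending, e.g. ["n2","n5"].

Answer: ["n4", "n5"]

Derivation:
idom tree: n1←n0 n2←n1 n3←n0 n4←n0 n5←n0
Dom∩ at merges:
  n1: preds {n0,n2}: {n0} ∩ {n0,n1,n2} = {n0}; idom=n0
  n3: preds {n0,n1}: {n0} ∩ {n0,n1} = {n0}; idom=n0
  n4: preds {n2,n3}: {n0,n1,n2} ∩ {n0,n3} = {n0}; idom=n0
  n5: preds {n2,n4}: {n0,n1,n2} ∩ {n0,n4} = {n0}; idom=n0

Frontier:
  join n1 pred n0: · stop@n0
  join n1 pred n2: n2→n1 stop@n0
  join n3 pred n0: · stop@n0
  join n3 pred n1: n1 stop@n0
  join n4 pred n2: n2→n1 stop@n0
  join n4 pred n3: n3 stop@n0
  join n5 pred n2: n2→n1 stop@n0
  join n5 pred n4: n4 stop@n0
  n0: DF=∅
  n1: DF={n1,n3,n4,n5}
  n2: DF={n1,n4,n5}
  n3: DF={n4}
  n4: DF={n5}
  n5: DF=∅

φ for x: defs {n3}
  DF⁺ = {n4,n5}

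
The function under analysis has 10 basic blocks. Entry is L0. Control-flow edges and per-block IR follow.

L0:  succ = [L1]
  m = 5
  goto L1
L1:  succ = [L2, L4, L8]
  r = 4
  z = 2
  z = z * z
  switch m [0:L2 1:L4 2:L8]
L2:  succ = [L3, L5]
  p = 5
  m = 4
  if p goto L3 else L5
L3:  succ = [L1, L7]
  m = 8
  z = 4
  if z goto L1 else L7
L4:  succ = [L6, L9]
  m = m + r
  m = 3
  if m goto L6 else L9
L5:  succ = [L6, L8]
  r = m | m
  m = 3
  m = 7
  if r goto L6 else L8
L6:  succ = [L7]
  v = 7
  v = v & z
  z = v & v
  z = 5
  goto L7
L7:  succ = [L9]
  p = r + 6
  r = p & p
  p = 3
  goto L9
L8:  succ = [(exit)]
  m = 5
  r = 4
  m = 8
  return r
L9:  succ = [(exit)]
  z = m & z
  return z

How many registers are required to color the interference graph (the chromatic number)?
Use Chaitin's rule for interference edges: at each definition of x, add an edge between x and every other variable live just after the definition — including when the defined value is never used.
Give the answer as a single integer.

Answer: 4

Derivation:
def/use:
  L0 def {m} use ∅
  L1 def {r,z} use {m}
  L2 def {m,p} use ∅
  L3 def {m,z} use ∅
  L4 def {m} use {m,r}
  L5 def {m,r} use {m}
  L6 def {v,z} use {z}
  L7 def {p,r} use {r}
  L8 def {m,r} use ∅
  L9 def {z} use {m,z}

Liveness:
  live L0: ∅→{m}
  live L1: {m}→{m,r,z}
  live L2: {r,z}→{m,r,z}
  live L3: {r}→{m,r,z}
  live L4: {m,r,z}→{m,r,z}
  live L5: {m,z}→{m,r,z}
  live L6: {m,r,z}→{m,r,z}
  live L7: {m,r,z}→{m,z}
  live L8: ∅→∅
  live L9: {m,z}→∅

Interference:
  m — {p,r,v,z}
  p — {m,r,z}
  r — {m,p,v,z}
  v — {m,r,z}
  z — {m,p,r,v}

Chromatic number:
  lower bound: {m,p,r,z} mutually conflict ⇒ χ ≥ 4
  4-colouring: r0={m}  r1={r}  r2={z}  r3={p,v}
  χ = 4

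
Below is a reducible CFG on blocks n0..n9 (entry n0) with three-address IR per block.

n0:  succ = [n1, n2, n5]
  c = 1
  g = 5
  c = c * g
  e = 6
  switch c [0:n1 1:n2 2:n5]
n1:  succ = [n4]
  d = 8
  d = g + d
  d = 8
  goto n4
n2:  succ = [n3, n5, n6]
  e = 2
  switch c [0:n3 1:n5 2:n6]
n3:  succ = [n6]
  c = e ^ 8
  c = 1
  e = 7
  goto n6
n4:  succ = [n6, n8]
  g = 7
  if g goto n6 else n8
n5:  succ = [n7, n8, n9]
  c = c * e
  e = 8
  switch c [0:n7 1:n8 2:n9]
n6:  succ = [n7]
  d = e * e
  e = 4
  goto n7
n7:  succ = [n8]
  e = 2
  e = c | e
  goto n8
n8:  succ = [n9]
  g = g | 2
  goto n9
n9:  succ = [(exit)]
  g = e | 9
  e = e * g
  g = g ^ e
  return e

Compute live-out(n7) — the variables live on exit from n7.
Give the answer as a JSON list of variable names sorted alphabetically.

Answer: ["e", "g"]

Derivation:
def/use:
  n0: def={c,e,g} ue=∅
  n1: def={d} ue={g}
  n2: def={e} ue={c}
  n3: def={c,e} ue={e}
  n4: def={g} ue=∅
  n5: def={c,e} ue={c,e}
  n6: def={d,e} ue={e}
  n7: def={e} ue={c}
  n8: def={g} ue={g}
  n9: def={e,g} ue={e}

Liveness:
  n0 li=∅ lo={c,e,g}
  n1 li={c,e,g} lo={c,e}
  n2 li={c,g} lo={c,e,g}
  n3 li={e,g} lo={c,e,g}
  n4 li={c,e} lo={c,e,g}
  n5 li={c,e,g} lo={c,e,g}
  n6 li={c,e,g} lo={c,g}
  n7 li={c,g} lo={e,g}
  n8 li={e,g} lo={e}
  n9 li={e} lo=∅

live-out(n7) = ["e", "g"]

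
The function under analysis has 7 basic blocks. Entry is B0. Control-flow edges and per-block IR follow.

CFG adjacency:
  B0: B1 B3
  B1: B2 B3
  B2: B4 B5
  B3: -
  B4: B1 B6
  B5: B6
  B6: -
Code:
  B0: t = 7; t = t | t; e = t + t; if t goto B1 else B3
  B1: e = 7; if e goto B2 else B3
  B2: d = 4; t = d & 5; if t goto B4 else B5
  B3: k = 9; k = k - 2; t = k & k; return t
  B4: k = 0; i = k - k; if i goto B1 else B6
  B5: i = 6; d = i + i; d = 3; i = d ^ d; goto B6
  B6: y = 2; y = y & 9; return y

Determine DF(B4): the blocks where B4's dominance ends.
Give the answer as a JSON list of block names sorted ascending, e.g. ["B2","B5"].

Answer: ["B1", "B6"]

Analysis:
idom tree: B1←B0 B2←B1 B3←B0 B4←B2 B5←B2 B6←B2
Join-block Dom:
  B1: preds {B0,B4}: {B0} ∩ {B0,B1,B2,B4} = {B0}; idom=B0
  B3: preds {B0,B1}: {B0} ∩ {B0,B1} = {B0}; idom=B0
  B6: preds {B4,B5}: {B0,B1,B2,B4} ∩ {B0,B1,B2,B5} = {B0,B1,B2}; idom=B2

DF derivation:
  B1←B0: walk · to B0
  B1←B4: walk B4→B2→B1 to B0
  B3←B0: walk · to B0
  B3←B1: walk B1 to B0
  B6←B4: walk B4 to B2
  B6←B5: walk B5 to B2
  DF(B0)=∅
  DF(B1)={B1,B3}
  DF(B2)={B1}
  DF(B3)=∅
  DF(B4)={B1,B6}
  DF(B5)={B6}
  DF(B6)=∅

DF(B4) = ["B1", "B6"]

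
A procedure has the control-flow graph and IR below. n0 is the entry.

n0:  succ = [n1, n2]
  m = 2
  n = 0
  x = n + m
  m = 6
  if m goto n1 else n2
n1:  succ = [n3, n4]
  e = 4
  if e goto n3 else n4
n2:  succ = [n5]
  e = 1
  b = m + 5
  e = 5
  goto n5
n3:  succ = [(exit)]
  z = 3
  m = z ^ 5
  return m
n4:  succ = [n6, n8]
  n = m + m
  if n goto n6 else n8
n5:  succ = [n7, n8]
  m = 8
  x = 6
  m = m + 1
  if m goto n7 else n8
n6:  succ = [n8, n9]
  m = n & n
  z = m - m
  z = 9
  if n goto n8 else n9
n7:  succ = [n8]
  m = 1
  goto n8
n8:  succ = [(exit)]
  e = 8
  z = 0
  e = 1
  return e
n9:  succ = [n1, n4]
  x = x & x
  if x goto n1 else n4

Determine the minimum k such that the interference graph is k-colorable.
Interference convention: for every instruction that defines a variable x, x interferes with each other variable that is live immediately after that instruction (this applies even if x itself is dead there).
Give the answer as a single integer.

def/use:
  n0 def {m,n,x} use ∅
  n1 def {e} use ∅
  n2 def {b,e} use {m}
  n3 def {m,z} use ∅
  n4 def {n} use {m}
  n5 def {m,x} use ∅
  n6 def {m,z} use {n}
  n7 def {m} use ∅
  n8 def {e,z} use ∅
  n9 def {x} use {x}

Live sets:
  n0 li=∅ lo={m,x}
  n1 li={m,x} lo={m,x}
  n2 li={m} lo=∅
  n3 li=∅ lo=∅
  n4 li={m,x} lo={n,x}
  n5 li=∅ lo=∅
  n6 li={n,x} lo={m,x}
  n7 li=∅ lo=∅
  n8 li=∅ lo=∅
  n9 li={m,x} lo={m,x}

Conflict graph:
  b — ∅
  e — {m,x}
  m — {e,n,x,z}
  n — {m,x,z}
  x — {e,m,n,z}
  z — {m,n,x}

Chromatic number:
  {m,n,x,z} pairwise interfere (4-clique) ⇒ χ ≥ 4
  4-colouring: R0={b,m}  R1={x}  R2={e,n}  R3={z}
  χ = 4

Answer: 4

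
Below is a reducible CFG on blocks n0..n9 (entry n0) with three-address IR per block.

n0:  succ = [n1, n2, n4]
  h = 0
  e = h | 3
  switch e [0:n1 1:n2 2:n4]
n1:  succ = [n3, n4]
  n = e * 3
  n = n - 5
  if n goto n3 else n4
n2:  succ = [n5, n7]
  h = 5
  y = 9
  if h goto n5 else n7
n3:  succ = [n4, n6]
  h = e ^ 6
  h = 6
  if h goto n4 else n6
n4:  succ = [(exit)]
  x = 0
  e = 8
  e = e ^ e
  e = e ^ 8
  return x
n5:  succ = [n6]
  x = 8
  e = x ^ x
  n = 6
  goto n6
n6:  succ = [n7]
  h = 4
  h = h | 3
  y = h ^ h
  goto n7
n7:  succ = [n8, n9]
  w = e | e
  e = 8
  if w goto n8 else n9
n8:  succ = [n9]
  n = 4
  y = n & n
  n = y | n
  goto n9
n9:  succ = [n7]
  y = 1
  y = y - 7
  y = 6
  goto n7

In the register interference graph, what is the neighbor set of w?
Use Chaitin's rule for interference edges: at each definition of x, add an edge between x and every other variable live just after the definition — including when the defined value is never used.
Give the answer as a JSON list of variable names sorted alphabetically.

Answer: ["e"]

Working:
Block summaries:
  n0: def={e,h} ue=∅
  n1: def={n} ue={e}
  n2: def={h,y} ue=∅
  n3: def={h} ue={e}
  n4: def={e,x} ue=∅
  n5: def={e,n,x} ue=∅
  n6: def={h,y} ue=∅
  n7: def={e,w} ue={e}
  n8: def={n,y} ue=∅
  n9: def={y} ue=∅

Liveness:
  n0: in=∅ out={e}
  n1: in={e} out={e}
  n2: in={e} out={e}
  n3: in={e} out={e}
  n4: in=∅ out=∅
  n5: in=∅ out={e}
  n6: in={e} out={e}
  n7: in={e} out={e}
  n8: in={e} out={e}
  n9: in={e} out={e}

Interference:
  e — {h,n,w,x,y}
  h — {e,y}
  n — {e,y}
  w — {e}
  x — {e}
  y — {e,h,n}

N(w) = ["e"]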